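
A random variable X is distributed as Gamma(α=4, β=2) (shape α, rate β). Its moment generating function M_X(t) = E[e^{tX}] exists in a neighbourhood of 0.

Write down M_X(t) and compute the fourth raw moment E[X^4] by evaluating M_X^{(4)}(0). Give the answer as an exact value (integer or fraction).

M_X(t) = 16/(2 - t)^4
M′(t) = -64/(t^5 - 10*t^4 + 40*t^3 - 80*t^2 + 80*t - 32)
M′′(t) = 320/(t^6 - 12*t^5 + 60*t^4 - 160*t^3 + 240*t^2 - 192*t + 64)
M′′′(t) = -1920/(t^7 - 14*t^6 + 84*t^5 - 280*t^4 + 560*t^3 - 672*t^2 + 448*t - 128)
M′′′′(t) = 13440/(t^8 - 16*t^7 + 112*t^6 - 448*t^5 + 1120*t^4 - 1792*t^3 + 1792*t^2 - 1024*t + 256)

E[X^4] = M′′′′(0) = 105/2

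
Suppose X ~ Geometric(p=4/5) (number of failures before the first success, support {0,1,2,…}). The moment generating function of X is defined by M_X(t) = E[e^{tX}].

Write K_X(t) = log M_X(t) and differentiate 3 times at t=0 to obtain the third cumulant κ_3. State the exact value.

κ_3 = D^3[K](0) = 15/32

M_X(t) = 4/(5*(1 - e^(t)/5))
K_X(t) = log M_X(t) = -log(1 - e^(t)/5) - log(5) + 2*log(2)
D^3[K](t) = (-5*e^(2*t) - 25*e^(t))/(e^(3*t) - 15*e^(2*t) + 75*e^(t) - 125)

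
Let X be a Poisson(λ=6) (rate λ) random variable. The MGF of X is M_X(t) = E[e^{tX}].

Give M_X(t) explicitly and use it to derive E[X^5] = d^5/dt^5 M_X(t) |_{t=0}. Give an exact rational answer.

M_X(t) = e^(6*e^(t) - 6)
D^5[M](t) = (7776*e^(5*t)*e^(6*e^(t)) + 12960*e^(4*t)*e^(6*e^(t)) + 5400*e^(3*t)*e^(6*e^(t)) + 540*e^(2*t)*e^(6*e^(t)) + 6*e^(t)*e^(6*e^(t)))*e^(-6)

E[X^5] = D^5[M](0) = 26682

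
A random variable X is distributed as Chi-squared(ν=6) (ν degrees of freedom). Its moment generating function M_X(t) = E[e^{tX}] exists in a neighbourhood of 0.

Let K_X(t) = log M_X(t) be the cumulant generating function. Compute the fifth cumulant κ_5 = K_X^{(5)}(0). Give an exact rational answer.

M_X(t) = (1 - 2*t)^(-3)
K_X(t) = log M_X(t) = -3*log(1 - 2*t)
K′(t) = -6/(2*t - 1)
K′′(t) = 12/(4*t^2 - 4*t + 1)
K′′′(t) = -48/(8*t^3 - 12*t^2 + 6*t - 1)
K′′′′(t) = 288/(16*t^4 - 32*t^3 + 24*t^2 - 8*t + 1)
K′′′′′(t) = -2304/(32*t^5 - 80*t^4 + 80*t^3 - 40*t^2 + 10*t - 1)

κ_5 = K′′′′′(0) = 2304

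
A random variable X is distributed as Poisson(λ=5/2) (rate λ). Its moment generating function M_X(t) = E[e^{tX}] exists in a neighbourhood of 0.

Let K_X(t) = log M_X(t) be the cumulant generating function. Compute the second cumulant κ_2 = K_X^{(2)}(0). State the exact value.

κ_2 = K^(2)(0) = 5/2

M_X(t) = e^(5*e^(t)/2 - 5/2)
K_X(t) = log M_X(t) = 5*e^(t)/2 - 5/2
K^(2)(t) = 5*e^(t)/2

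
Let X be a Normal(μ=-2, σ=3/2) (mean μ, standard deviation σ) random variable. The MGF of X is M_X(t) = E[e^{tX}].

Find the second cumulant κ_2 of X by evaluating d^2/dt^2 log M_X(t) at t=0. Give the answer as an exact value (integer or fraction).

M_X(t) = e^(9*t^2/8 - 2*t)
K_X(t) = log M_X(t) = 9*t^2/8 - 2*t
K′(t) = 9*t/4 - 2
K′′(t) = 9/4

κ_2 = K′′(0) = 9/4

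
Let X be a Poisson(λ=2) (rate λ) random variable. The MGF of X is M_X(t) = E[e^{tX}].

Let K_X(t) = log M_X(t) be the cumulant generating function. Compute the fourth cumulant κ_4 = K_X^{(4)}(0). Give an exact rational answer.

κ_4 = K′′′′(0) = 2

M_X(t) = e^(2*e^(t) - 2)
K_X(t) = log M_X(t) = 2*e^(t) - 2
K′(t) = 2*e^(t)
K′′(t) = 2*e^(t)
K′′′(t) = 2*e^(t)
K′′′′(t) = 2*e^(t)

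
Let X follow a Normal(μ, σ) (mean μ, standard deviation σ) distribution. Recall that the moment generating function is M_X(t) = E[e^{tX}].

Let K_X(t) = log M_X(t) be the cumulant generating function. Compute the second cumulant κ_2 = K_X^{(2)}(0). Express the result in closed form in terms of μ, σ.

M_X(t) = e^(μ*t + σ^2*t^2/2)
K_X(t) = log M_X(t) = μ*t + σ^2*t^2/2
dK/dt = μ + σ^2*t
d^2K/dt^2 = σ^2

κ_2 = d^2K/dt^2 |_{t=0} = σ^2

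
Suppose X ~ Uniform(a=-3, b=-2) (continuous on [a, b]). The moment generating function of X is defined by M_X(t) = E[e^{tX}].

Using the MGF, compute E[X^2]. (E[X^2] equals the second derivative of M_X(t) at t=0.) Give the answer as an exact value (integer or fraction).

E[X^2] = D^2[M](0) = 19/3

M_X(t) = (e^(-2*t) - e^(-3*t))/t
D^2[M](t) = (4*t^2*e^(t) - 9*t^2 + 4*t*e^(t) - 6*t + 2*e^(t) - 2)*e^(-3*t)/t^3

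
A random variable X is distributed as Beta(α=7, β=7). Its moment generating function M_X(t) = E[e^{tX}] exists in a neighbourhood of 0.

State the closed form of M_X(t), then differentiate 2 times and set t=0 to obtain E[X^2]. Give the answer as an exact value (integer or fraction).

M_X(t) = ₁F₁(7; 14; t)
D^2[M](t) = 4*₁F₁(9; 16; t)/15

E[X^2] = D^2[M](0) = 4/15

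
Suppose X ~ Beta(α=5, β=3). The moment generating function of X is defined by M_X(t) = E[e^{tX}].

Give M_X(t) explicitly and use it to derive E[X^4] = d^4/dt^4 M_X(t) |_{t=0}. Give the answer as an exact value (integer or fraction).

M_X(t) = ₁F₁(5; 8; t)
dM/dt = 5*₁F₁(6; 9; t)/8
d^2M/dt^2 = 5*₁F₁(7; 10; t)/12
d^3M/dt^3 = 7*₁F₁(8; 11; t)/24
d^4M/dt^4 = 7*₁F₁(9; 12; t)/33

E[X^4] = d^4M/dt^4 |_{t=0} = 7/33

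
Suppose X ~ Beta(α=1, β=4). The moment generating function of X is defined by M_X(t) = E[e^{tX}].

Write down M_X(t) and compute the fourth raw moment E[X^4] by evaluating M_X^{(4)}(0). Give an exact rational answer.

E[X^4] = M′′′′(0) = 1/70

M_X(t) = ₁F₁(1; 5; t)
M′(t) = ₁F₁(2; 6; t)/5
M′′(t) = ₁F₁(3; 7; t)/15
M′′′(t) = ₁F₁(4; 8; t)/35
M′′′′(t) = ₁F₁(5; 9; t)/70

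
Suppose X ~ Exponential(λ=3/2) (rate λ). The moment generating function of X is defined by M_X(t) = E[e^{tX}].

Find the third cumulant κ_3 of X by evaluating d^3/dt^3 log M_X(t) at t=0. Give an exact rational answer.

κ_3 = d^3K/dt^3 |_{t=0} = 16/27

M_X(t) = 3/(2*(3/2 - t))
K_X(t) = log M_X(t) = -log(3/2 - t) - log(2) + log(3)
dK/dt = -2/(2*t - 3)
d^2K/dt^2 = 4/(4*t^2 - 12*t + 9)
d^3K/dt^3 = -16/(8*t^3 - 36*t^2 + 54*t - 27)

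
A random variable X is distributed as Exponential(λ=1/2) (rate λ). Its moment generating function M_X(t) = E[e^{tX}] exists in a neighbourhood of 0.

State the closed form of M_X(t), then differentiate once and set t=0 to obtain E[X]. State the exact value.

M_X(t) = 1/(2*(1/2 - t))
dM/dt = 2/(4*t^2 - 4*t + 1)

E[X] = dM/dt |_{t=0} = 2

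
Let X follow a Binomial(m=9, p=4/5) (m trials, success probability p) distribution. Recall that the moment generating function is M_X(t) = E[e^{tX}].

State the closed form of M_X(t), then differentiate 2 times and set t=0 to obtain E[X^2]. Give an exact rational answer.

E[X^2] = M^(2)(0) = 1332/25

M_X(t) = (4*e^(t)/5 + 1/5)^9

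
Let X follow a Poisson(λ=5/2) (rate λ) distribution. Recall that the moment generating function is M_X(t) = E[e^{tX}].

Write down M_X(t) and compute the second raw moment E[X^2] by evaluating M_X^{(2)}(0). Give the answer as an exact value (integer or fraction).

M_X(t) = e^(5*e^(t)/2 - 5/2)
dM/dt = 5*e^(-5/2)*e^(t)*e^(5*e^(t)/2)/2
d^2M/dt^2 = (25*e^(2*t)*e^(5*e^(t)/2) + 10*e^(t)*e^(5*e^(t)/2))*e^(-5/2)/4

E[X^2] = d^2M/dt^2 |_{t=0} = 35/4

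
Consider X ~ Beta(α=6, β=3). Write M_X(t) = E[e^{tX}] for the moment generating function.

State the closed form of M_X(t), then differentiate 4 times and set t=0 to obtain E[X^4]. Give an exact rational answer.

M_X(t) = ₁F₁(6; 9; t)
dM/dt = 2*₁F₁(7; 10; t)/3
d^2M/dt^2 = 7*₁F₁(8; 11; t)/15
d^3M/dt^3 = 56*₁F₁(9; 12; t)/165
d^4M/dt^4 = 14*₁F₁(10; 13; t)/55

E[X^4] = d^4M/dt^4 |_{t=0} = 14/55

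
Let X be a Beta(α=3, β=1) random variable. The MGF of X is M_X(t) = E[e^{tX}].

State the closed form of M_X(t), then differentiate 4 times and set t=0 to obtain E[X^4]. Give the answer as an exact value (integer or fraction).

M_X(t) = ₁F₁(3; 4; t)
M′(t) = 3*₁F₁(4; 5; t)/4
M′′(t) = 3*₁F₁(5; 6; t)/5
M′′′(t) = ₁F₁(6; 7; t)/2
M′′′′(t) = 3*₁F₁(7; 8; t)/7

E[X^4] = M′′′′(0) = 3/7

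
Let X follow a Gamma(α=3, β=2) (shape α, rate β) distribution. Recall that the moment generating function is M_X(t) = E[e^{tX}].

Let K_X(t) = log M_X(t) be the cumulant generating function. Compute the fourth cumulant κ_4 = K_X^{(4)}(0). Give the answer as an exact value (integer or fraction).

κ_4 = K′′′′(0) = 9/8

M_X(t) = 8/(2 - t)^3
K_X(t) = log M_X(t) = -3*log(2 - t) + 3*log(2)
K′(t) = -3/(t - 2)
K′′(t) = 3/(t^2 - 4*t + 4)
K′′′(t) = -6/(t^3 - 6*t^2 + 12*t - 8)
K′′′′(t) = 18/(t^4 - 8*t^3 + 24*t^2 - 32*t + 16)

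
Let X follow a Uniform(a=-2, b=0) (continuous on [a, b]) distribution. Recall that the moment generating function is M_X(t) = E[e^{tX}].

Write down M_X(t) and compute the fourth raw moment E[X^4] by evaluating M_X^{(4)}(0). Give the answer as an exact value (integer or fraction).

E[X^4] = M^(4)(0) = 16/5

M_X(t) = (1 - e^(-2*t))/(2*t)
M^(4)(t) = (-8*t^4 - 16*t^3 - 24*t^2 - 24*t + 12*e^(2*t) - 12)*e^(-2*t)/t^5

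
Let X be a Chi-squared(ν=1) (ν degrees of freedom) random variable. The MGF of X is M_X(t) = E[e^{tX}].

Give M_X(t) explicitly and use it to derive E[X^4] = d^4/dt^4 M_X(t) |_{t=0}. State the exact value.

E[X^4] = d^4M/dt^4 |_{t=0} = 105

M_X(t) = 1/√(1 - 2*t)
dM/dt = -1/(2*t*√(1 - 2*t) - √(1 - 2*t))
d^2M/dt^2 = 3/(4*t^2*√(1 - 2*t) - 4*t*√(1 - 2*t) + √(1 - 2*t))
d^3M/dt^3 = -15/(8*t^3*√(1 - 2*t) - 12*t^2*√(1 - 2*t) + 6*t*√(1 - 2*t) - √(1 - 2*t))
d^4M/dt^4 = 105/(16*t^4*√(1 - 2*t) - 32*t^3*√(1 - 2*t) + 24*t^2*√(1 - 2*t) - 8*t*√(1 - 2*t) + √(1 - 2*t))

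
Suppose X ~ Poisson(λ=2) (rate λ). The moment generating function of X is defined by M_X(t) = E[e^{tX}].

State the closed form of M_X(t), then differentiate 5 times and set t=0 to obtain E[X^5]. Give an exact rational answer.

E[X^5] = M′′′′′(0) = 454

M_X(t) = e^(2*e^(t) - 2)
M′(t) = 2*e^(-2)*e^(t)*e^(2*e^(t))
M′′(t) = (4*e^(2*t)*e^(2*e^(t)) + 2*e^(t)*e^(2*e^(t)))*e^(-2)
M′′′(t) = (8*e^(3*t)*e^(2*e^(t)) + 12*e^(2*t)*e^(2*e^(t)) + 2*e^(t)*e^(2*e^(t)))*e^(-2)
M′′′′(t) = (16*e^(4*t)*e^(2*e^(t)) + 48*e^(3*t)*e^(2*e^(t)) + 28*e^(2*t)*e^(2*e^(t)) + 2*e^(t)*e^(2*e^(t)))*e^(-2)
M′′′′′(t) = (32*e^(5*t)*e^(2*e^(t)) + 160*e^(4*t)*e^(2*e^(t)) + 200*e^(3*t)*e^(2*e^(t)) + 60*e^(2*t)*e^(2*e^(t)) + 2*e^(t)*e^(2*e^(t)))*e^(-2)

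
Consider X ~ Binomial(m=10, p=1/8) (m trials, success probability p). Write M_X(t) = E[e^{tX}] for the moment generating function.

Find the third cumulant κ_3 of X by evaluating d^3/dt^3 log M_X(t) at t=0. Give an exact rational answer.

M_X(t) = (e^(t)/8 + 7/8)^10
K_X(t) = log M_X(t) = 10*log(e^(t)/8 + 7/8)
dK/dt = 10*e^(t)/(e^(t) + 7)
d^2K/dt^2 = 70*e^(t)/(e^(2*t) + 14*e^(t) + 49)
d^3K/dt^3 = (-70*e^(2*t) + 490*e^(t))/(e^(3*t) + 21*e^(2*t) + 147*e^(t) + 343)

κ_3 = d^3K/dt^3 |_{t=0} = 105/128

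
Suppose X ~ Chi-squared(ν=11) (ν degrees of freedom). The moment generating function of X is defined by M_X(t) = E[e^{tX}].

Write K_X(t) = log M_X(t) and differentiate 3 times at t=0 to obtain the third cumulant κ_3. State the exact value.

M_X(t) = (1 - 2*t)^(-11/2)
K_X(t) = log M_X(t) = -11*log(1 - 2*t)/2
D^3[K](t) = -88/(8*t^3 - 12*t^2 + 6*t - 1)

κ_3 = D^3[K](0) = 88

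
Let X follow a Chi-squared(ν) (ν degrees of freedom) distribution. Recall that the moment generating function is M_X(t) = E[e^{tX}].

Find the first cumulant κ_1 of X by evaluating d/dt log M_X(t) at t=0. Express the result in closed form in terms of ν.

κ_1 = K′(0) = ν

M_X(t) = (1 - 2*t)^(-ν/2)
K_X(t) = log M_X(t) = -ν*log(1 - 2*t)/2
K′(t) = -ν/(2*t - 1)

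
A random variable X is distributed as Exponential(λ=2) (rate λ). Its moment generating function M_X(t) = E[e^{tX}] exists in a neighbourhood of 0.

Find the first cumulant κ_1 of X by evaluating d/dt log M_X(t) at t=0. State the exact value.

κ_1 = K′(0) = 1/2

M_X(t) = 2/(2 - t)
K_X(t) = log M_X(t) = -log(2 - t) + log(2)
K′(t) = -1/(t - 2)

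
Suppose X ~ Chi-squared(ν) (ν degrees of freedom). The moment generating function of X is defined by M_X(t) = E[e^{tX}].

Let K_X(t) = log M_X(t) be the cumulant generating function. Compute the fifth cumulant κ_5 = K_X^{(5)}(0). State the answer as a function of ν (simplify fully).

κ_5 = d^5K/dt^5 |_{t=0} = 384*ν

M_X(t) = (1 - 2*t)^(-ν/2)
K_X(t) = log M_X(t) = -ν*log(1 - 2*t)/2
dK/dt = -ν/(2*t - 1)
d^2K/dt^2 = 2*ν/(4*t^2 - 4*t + 1)
d^3K/dt^3 = -8*ν/(8*t^3 - 12*t^2 + 6*t - 1)
d^4K/dt^4 = 48*ν/(16*t^4 - 32*t^3 + 24*t^2 - 8*t + 1)
d^5K/dt^5 = -384*ν/(32*t^5 - 80*t^4 + 80*t^3 - 40*t^2 + 10*t - 1)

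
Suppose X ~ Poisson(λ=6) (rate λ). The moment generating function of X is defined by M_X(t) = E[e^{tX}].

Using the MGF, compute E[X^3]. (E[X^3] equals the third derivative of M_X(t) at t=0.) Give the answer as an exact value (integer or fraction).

M_X(t) = e^(6*e^(t) - 6)
D^3[M](t) = (216*e^(3*t)*e^(6*e^(t)) + 108*e^(2*t)*e^(6*e^(t)) + 6*e^(t)*e^(6*e^(t)))*e^(-6)

E[X^3] = D^3[M](0) = 330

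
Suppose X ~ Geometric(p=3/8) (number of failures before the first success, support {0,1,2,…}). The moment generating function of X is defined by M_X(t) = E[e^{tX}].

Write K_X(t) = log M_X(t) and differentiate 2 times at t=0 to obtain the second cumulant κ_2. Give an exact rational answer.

M_X(t) = 3/(8*(1 - 5*e^(t)/8))
K_X(t) = log M_X(t) = -log(1 - 5*e^(t)/8) - 3*log(2) + log(3)
K′(t) = -5*e^(t)/(5*e^(t) - 8)
K′′(t) = 40*e^(t)/(25*e^(2*t) - 80*e^(t) + 64)

κ_2 = K′′(0) = 40/9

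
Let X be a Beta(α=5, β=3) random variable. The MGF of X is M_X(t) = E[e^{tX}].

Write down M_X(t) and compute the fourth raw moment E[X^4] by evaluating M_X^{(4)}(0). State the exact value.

M_X(t) = ₁F₁(5; 8; t)
dM/dt = 5*₁F₁(6; 9; t)/8
d^2M/dt^2 = 5*₁F₁(7; 10; t)/12
d^3M/dt^3 = 7*₁F₁(8; 11; t)/24
d^4M/dt^4 = 7*₁F₁(9; 12; t)/33

E[X^4] = d^4M/dt^4 |_{t=0} = 7/33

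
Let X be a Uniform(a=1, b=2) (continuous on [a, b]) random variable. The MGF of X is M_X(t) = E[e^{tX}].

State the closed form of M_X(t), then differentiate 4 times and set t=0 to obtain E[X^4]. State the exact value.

M_X(t) = (e^(2*t) - e^(t))/t
D^4[M](t) = (16*t^4*e^(2*t) - t^4*e^(t) - 32*t^3*e^(2*t) + 4*t^3*e^(t) + 48*t^2*e^(2*t) - 12*t^2*e^(t) - 48*t*e^(2*t) + 24*t*e^(t) + 24*e^(2*t) - 24*e^(t))/t^5

E[X^4] = D^4[M](0) = 31/5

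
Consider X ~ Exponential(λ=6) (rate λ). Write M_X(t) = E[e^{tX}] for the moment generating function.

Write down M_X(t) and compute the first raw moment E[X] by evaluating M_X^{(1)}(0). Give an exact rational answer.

E[X] = M′(0) = 1/6

M_X(t) = 6/(6 - t)
M′(t) = 6/(t^2 - 12*t + 36)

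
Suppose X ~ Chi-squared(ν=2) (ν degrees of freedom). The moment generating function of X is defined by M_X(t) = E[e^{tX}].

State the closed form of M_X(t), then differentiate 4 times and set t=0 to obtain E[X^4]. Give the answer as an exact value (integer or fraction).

E[X^4] = M^(4)(0) = 384

M_X(t) = 1/(1 - 2*t)
M^(4)(t) = -384/(32*t^5 - 80*t^4 + 80*t^3 - 40*t^2 + 10*t - 1)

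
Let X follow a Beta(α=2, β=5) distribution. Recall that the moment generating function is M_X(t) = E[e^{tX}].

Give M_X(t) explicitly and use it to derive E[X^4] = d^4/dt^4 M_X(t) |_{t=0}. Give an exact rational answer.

M_X(t) = ₁F₁(2; 7; t)
M^(4)(t) = ₁F₁(6; 11; t)/42

E[X^4] = M^(4)(0) = 1/42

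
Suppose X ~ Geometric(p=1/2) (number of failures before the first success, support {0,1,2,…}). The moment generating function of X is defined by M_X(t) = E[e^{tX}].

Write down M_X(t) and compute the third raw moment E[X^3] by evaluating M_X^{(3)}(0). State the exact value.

M_X(t) = 1/(2*(1 - e^(t)/2))
M′(t) = e^(t)/(e^(2*t) - 4*e^(t) + 4)
M′′(t) = (-e^(2*t) - 2*e^(t))/(e^(3*t) - 6*e^(2*t) + 12*e^(t) - 8)
M′′′(t) = (e^(3*t) + 8*e^(2*t) + 4*e^(t))/(e^(4*t) - 8*e^(3*t) + 24*e^(2*t) - 32*e^(t) + 16)

E[X^3] = M′′′(0) = 13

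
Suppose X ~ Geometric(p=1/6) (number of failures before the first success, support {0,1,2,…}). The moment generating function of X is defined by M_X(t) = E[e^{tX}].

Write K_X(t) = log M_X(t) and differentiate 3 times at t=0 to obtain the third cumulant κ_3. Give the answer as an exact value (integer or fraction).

M_X(t) = 1/(6*(1 - 5*e^(t)/6))
K_X(t) = log M_X(t) = -log(1 - 5*e^(t)/6) - log(6)
K′(t) = -5*e^(t)/(5*e^(t) - 6)
K′′(t) = 30*e^(t)/(25*e^(2*t) - 60*e^(t) + 36)
K′′′(t) = (-150*e^(2*t) - 180*e^(t))/(125*e^(3*t) - 450*e^(2*t) + 540*e^(t) - 216)

κ_3 = K′′′(0) = 330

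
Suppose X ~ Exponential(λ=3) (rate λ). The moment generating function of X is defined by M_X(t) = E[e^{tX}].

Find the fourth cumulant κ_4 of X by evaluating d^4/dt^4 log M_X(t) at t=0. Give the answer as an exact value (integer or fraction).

κ_4 = d^4K/dt^4 |_{t=0} = 2/27

M_X(t) = 3/(3 - t)
K_X(t) = log M_X(t) = -log(3 - t) + log(3)
dK/dt = -1/(t - 3)
d^2K/dt^2 = 1/(t^2 - 6*t + 9)
d^3K/dt^3 = -2/(t^3 - 9*t^2 + 27*t - 27)
d^4K/dt^4 = 6/(t^4 - 12*t^3 + 54*t^2 - 108*t + 81)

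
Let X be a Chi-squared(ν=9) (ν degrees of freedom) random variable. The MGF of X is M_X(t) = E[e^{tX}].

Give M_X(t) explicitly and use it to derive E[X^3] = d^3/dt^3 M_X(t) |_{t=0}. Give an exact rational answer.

M_X(t) = (1 - 2*t)^(-9/2)

E[X^3] = M^(3)(0) = 1287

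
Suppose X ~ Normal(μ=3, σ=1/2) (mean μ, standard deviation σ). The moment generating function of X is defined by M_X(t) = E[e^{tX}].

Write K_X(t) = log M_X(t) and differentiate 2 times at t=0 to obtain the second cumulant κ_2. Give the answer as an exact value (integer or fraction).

κ_2 = D^2[K](0) = 1/4

M_X(t) = e^(t^2/8 + 3*t)
K_X(t) = log M_X(t) = t^2/8 + 3*t
D^2[K](t) = 1/4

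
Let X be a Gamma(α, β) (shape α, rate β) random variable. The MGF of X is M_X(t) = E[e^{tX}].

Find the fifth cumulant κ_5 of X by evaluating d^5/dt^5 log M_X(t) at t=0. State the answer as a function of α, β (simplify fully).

κ_5 = d^5K/dt^5 |_{t=0} = 24*α/β^5

M_X(t) = (β/(β - t))^α
K_X(t) = log M_X(t) = α*(log(β) - log(β - t))
dK/dt = -α/(-β + t)
d^2K/dt^2 = α/(β^2 - 2*β*t + t^2)
d^3K/dt^3 = -2*α/(-β^3 + 3*β^2*t - 3*β*t^2 + t^3)
d^4K/dt^4 = 6*α/(β^4 - 4*β^3*t + 6*β^2*t^2 - 4*β*t^3 + t^4)
d^5K/dt^5 = -24*α/(-β^5 + 5*β^4*t - 10*β^3*t^2 + 10*β^2*t^3 - 5*β*t^4 + t^5)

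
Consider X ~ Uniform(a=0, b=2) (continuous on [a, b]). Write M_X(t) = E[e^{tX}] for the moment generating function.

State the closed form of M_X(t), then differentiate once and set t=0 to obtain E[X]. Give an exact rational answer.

M_X(t) = (e^(2*t) - 1)/(2*t)
dM/dt = (2*t*e^(2*t) - e^(2*t) + 1)/(2*t^2)

E[X] = dM/dt |_{t=0} = 1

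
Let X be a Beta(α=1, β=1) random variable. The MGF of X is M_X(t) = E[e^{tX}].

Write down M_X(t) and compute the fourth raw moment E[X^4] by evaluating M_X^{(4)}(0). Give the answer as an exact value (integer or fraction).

E[X^4] = d^4M/dt^4 |_{t=0} = 1/5

M_X(t) = ₁F₁(1; 2; t)
dM/dt = ₁F₁(2; 3; t)/2
d^2M/dt^2 = ₁F₁(3; 4; t)/3
d^3M/dt^3 = ₁F₁(4; 5; t)/4
d^4M/dt^4 = ₁F₁(5; 6; t)/5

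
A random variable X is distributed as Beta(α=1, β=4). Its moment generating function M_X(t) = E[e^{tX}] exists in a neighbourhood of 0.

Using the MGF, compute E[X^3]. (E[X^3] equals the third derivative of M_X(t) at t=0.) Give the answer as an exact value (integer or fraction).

E[X^3] = M^(3)(0) = 1/35

M_X(t) = ₁F₁(1; 5; t)
M^(3)(t) = ₁F₁(4; 8; t)/35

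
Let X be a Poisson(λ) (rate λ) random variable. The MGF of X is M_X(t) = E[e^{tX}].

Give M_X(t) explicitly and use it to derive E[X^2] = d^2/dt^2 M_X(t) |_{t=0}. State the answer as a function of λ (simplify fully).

M_X(t) = e^(λ*(e^(t) - 1))
D^2[M](t) = (λ^2*e^(2*t)*e^(λ*e^(t)) + λ*e^(t)*e^(λ*e^(t)))*e^(-λ)

E[X^2] = D^2[M](0) = λ*(λ + 1)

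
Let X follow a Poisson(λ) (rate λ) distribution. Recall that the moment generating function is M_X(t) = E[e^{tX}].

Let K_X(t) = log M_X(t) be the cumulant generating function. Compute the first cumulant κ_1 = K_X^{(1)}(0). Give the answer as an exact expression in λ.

M_X(t) = e^(λ*(e^(t) - 1))
K_X(t) = log M_X(t) = λ*(e^(t) - 1)
dK/dt = λ*e^(t)

κ_1 = dK/dt |_{t=0} = λ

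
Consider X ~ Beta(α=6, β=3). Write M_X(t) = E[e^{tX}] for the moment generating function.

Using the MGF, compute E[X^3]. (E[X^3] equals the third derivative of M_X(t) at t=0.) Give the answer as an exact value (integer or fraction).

M_X(t) = ₁F₁(6; 9; t)
D^3[M](t) = 56*₁F₁(9; 12; t)/165

E[X^3] = D^3[M](0) = 56/165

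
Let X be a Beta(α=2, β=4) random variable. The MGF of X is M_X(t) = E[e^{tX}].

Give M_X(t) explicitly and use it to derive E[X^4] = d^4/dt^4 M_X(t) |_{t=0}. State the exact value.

E[X^4] = M′′′′(0) = 5/126

M_X(t) = ₁F₁(2; 6; t)
M′(t) = ₁F₁(3; 7; t)/3
M′′(t) = ₁F₁(4; 8; t)/7
M′′′(t) = ₁F₁(5; 9; t)/14
M′′′′(t) = 5*₁F₁(6; 10; t)/126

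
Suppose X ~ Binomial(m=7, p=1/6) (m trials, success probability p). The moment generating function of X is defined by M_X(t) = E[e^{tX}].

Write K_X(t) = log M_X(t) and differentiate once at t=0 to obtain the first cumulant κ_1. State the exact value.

κ_1 = K^(1)(0) = 7/6

M_X(t) = (e^(t)/6 + 5/6)^7
K_X(t) = log M_X(t) = 7*log(e^(t)/6 + 5/6)
K^(1)(t) = 7*e^(t)/(e^(t) + 5)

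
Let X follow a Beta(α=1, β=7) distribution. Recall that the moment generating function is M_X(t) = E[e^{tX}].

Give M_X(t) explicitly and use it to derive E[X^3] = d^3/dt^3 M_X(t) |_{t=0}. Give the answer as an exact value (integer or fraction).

M_X(t) = ₁F₁(1; 8; t)
M^(3)(t) = ₁F₁(4; 11; t)/120

E[X^3] = M^(3)(0) = 1/120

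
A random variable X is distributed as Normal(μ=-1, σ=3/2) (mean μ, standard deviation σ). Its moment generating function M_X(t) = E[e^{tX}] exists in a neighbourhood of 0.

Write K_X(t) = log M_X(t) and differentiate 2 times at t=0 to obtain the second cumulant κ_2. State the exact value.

κ_2 = K^(2)(0) = 9/4

M_X(t) = e^(9*t^2/8 - t)
K_X(t) = log M_X(t) = 9*t^2/8 - t
K^(2)(t) = 9/4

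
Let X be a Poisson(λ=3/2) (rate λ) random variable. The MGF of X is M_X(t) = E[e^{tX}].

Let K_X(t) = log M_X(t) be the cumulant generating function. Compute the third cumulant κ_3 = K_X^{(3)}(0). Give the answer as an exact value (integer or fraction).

M_X(t) = e^(3*e^(t)/2 - 3/2)
K_X(t) = log M_X(t) = 3*e^(t)/2 - 3/2
K′(t) = 3*e^(t)/2
K′′(t) = 3*e^(t)/2
K′′′(t) = 3*e^(t)/2

κ_3 = K′′′(0) = 3/2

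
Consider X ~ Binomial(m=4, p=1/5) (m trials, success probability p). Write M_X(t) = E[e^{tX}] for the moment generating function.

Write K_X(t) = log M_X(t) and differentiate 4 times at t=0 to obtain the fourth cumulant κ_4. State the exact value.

κ_4 = d^4K/dt^4 |_{t=0} = 16/625

M_X(t) = (e^(t)/5 + 4/5)^4
K_X(t) = log M_X(t) = 4*log(e^(t)/5 + 4/5)
dK/dt = 4*e^(t)/(e^(t) + 4)
d^2K/dt^2 = 16*e^(t)/(e^(2*t) + 8*e^(t) + 16)
d^3K/dt^3 = (-16*e^(2*t) + 64*e^(t))/(e^(3*t) + 12*e^(2*t) + 48*e^(t) + 64)
d^4K/dt^4 = (16*e^(3*t) - 256*e^(2*t) + 256*e^(t))/(e^(4*t) + 16*e^(3*t) + 96*e^(2*t) + 256*e^(t) + 256)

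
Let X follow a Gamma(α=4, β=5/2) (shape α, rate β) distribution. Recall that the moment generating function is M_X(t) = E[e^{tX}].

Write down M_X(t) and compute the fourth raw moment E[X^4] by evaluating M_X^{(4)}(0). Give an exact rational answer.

E[X^4] = D^4[M](0) = 2688/125

M_X(t) = 625/(16*(5/2 - t)^4)
D^4[M](t) = 8400000/(256*t^8 - 5120*t^7 + 44800*t^6 - 224000*t^5 + 700000*t^4 - 1400000*t^3 + 1750000*t^2 - 1250000*t + 390625)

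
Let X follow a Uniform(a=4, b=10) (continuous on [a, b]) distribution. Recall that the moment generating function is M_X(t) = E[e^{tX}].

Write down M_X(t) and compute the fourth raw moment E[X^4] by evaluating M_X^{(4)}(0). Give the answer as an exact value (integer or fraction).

M_X(t) = (e^(10*t) - e^(4*t))/(6*t)
dM/dt = (10*t*e^(10*t) - 4*t*e^(4*t) - e^(10*t) + e^(4*t))/(6*t^2)
d^2M/dt^2 = (50*t^2*e^(10*t) - 8*t^2*e^(4*t) - 10*t*e^(10*t) + 4*t*e^(4*t) + e^(10*t) - e^(4*t))/(3*t^3)
d^3M/dt^3 = (500*t^3*e^(10*t) - 32*t^3*e^(4*t) - 150*t^2*e^(10*t) + 24*t^2*e^(4*t) + 30*t*e^(10*t) - 12*t*e^(4*t) - 3*e^(10*t) + 3*e^(4*t))/(3*t^4)

E[X^4] = d^4M/dt^4 |_{t=0} = 16496/5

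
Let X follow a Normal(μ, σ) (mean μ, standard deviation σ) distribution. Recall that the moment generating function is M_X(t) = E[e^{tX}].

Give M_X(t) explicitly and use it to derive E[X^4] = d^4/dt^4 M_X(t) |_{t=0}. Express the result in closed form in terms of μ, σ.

M_X(t) = e^(μ*t + σ^2*t^2/2)
dM/dt = μ*e^(μ*t)*e^(σ^2*t^2/2) + σ^2*t*e^(μ*t)*e^(σ^2*t^2/2)
d^2M/dt^2 = μ^2*e^(μ*t)*e^(σ^2*t^2/2) + 2*μ*σ^2*t*e^(μ*t)*e^(σ^2*t^2/2) + σ^4*t^2*e^(μ*t)*e^(σ^2*t^2/2) + σ^2*e^(μ*t)*e^(σ^2*t^2/2)

E[X^4] = d^4M/dt^4 |_{t=0} = μ^4 + 6*μ^2*σ^2 + 3*σ^4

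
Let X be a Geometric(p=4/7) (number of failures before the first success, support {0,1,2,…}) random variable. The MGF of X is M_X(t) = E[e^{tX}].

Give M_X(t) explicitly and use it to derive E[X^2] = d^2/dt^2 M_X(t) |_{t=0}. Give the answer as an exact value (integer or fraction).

M_X(t) = 4/(7*(1 - 3*e^(t)/7))
M^(2)(t) = (-36*e^(2*t) - 84*e^(t))/(27*e^(3*t) - 189*e^(2*t) + 441*e^(t) - 343)

E[X^2] = M^(2)(0) = 15/8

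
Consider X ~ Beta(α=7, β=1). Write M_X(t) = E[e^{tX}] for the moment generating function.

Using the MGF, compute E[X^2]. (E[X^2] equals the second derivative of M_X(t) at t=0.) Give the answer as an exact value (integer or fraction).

M_X(t) = ₁F₁(7; 8; t)
M′(t) = 7*₁F₁(8; 9; t)/8
M′′(t) = 7*₁F₁(9; 10; t)/9

E[X^2] = M′′(0) = 7/9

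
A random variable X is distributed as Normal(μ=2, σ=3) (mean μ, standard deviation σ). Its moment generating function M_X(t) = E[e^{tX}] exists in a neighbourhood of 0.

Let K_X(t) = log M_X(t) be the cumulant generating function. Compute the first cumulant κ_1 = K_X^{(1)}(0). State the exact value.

M_X(t) = e^(9*t^2/2 + 2*t)
K_X(t) = log M_X(t) = 9*t^2/2 + 2*t
dK/dt = 9*t + 2

κ_1 = dK/dt |_{t=0} = 2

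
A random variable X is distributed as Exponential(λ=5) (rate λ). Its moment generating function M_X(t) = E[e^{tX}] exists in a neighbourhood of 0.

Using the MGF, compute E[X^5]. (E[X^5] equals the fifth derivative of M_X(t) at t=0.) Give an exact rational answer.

E[X^5] = M′′′′′(0) = 24/625

M_X(t) = 5/(5 - t)
M′(t) = 5/(t^2 - 10*t + 25)
M′′(t) = -10/(t^3 - 15*t^2 + 75*t - 125)
M′′′(t) = 30/(t^4 - 20*t^3 + 150*t^2 - 500*t + 625)
M′′′′(t) = -120/(t^5 - 25*t^4 + 250*t^3 - 1250*t^2 + 3125*t - 3125)
M′′′′′(t) = 600/(t^6 - 30*t^5 + 375*t^4 - 2500*t^3 + 9375*t^2 - 18750*t + 15625)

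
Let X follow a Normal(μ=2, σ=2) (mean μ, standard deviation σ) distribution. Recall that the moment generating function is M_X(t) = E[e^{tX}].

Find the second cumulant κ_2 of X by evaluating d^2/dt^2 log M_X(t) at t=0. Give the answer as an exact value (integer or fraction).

κ_2 = K′′(0) = 4

M_X(t) = e^(2*t^2 + 2*t)
K_X(t) = log M_X(t) = 2*t^2 + 2*t
K′(t) = 4*t + 2
K′′(t) = 4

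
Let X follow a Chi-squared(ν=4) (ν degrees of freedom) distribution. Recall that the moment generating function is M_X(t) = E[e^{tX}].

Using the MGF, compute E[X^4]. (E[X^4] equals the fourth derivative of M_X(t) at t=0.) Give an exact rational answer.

E[X^4] = M′′′′(0) = 1920

M_X(t) = (1 - 2*t)^(-2)
M′(t) = -4/(8*t^3 - 12*t^2 + 6*t - 1)
M′′(t) = 24/(16*t^4 - 32*t^3 + 24*t^2 - 8*t + 1)
M′′′(t) = -192/(32*t^5 - 80*t^4 + 80*t^3 - 40*t^2 + 10*t - 1)
M′′′′(t) = 1920/(64*t^6 - 192*t^5 + 240*t^4 - 160*t^3 + 60*t^2 - 12*t + 1)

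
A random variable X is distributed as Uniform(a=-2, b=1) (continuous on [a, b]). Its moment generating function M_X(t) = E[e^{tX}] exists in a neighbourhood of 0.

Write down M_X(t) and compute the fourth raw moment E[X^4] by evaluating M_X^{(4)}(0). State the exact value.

M_X(t) = (e^(t) - e^(-2*t))/(3*t)
dM/dt = (t*e^(3*t) + 2*t - e^(3*t) + 1)*e^(-2*t)/(3*t^2)
d^2M/dt^2 = (t^2*e^(3*t) - 4*t^2 - 2*t*e^(3*t) - 4*t + 2*e^(3*t) - 2)*e^(-2*t)/(3*t^3)
d^3M/dt^3 = (t^3*e^(3*t) + 8*t^3 - 3*t^2*e^(3*t) + 12*t^2 + 6*t*e^(3*t) + 12*t - 6*e^(3*t) + 6)*e^(-2*t)/(3*t^4)
d^4M/dt^4 = (t^4*e^(3*t) - 16*t^4 - 4*t^3*e^(3*t) - 32*t^3 + 12*t^2*e^(3*t) - 48*t^2 - 24*t*e^(3*t) - 48*t + 24*e^(3*t) - 24)*e^(-2*t)/(3*t^5)

E[X^4] = d^4M/dt^4 |_{t=0} = 11/5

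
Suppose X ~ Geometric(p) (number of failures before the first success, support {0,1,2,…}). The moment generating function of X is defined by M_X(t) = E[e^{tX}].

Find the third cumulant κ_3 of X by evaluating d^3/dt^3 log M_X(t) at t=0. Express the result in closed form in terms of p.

M_X(t) = p/(-(1 - p)*e^(t) + 1)
K_X(t) = log M_X(t) = log(p) - log(-(1 - p)*e^(t) + 1)

κ_3 = D^3[K](0) = (p^2 - 3*p + 2)/p^3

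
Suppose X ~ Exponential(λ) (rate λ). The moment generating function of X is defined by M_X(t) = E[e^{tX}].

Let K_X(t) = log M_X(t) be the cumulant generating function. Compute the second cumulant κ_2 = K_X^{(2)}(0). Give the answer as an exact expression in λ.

M_X(t) = λ/(λ - t)
K_X(t) = log M_X(t) = log(λ) - log(λ - t)
dK/dt = -1/(-λ + t)
d^2K/dt^2 = 1/(λ^2 - 2*λ*t + t^2)

κ_2 = d^2K/dt^2 |_{t=0} = λ^(-2)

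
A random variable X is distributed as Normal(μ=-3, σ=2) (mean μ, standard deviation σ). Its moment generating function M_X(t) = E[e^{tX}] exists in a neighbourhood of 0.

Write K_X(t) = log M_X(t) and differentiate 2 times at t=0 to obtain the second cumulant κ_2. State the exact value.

κ_2 = K^(2)(0) = 4

M_X(t) = e^(2*t^2 - 3*t)
K_X(t) = log M_X(t) = 2*t^2 - 3*t
K^(2)(t) = 4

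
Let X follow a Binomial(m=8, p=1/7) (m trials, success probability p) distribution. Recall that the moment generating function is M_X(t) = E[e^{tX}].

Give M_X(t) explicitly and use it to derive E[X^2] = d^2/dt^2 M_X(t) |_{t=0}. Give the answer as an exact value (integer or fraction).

M_X(t) = (e^(t)/7 + 6/7)^8

E[X^2] = D^2[M](0) = 16/7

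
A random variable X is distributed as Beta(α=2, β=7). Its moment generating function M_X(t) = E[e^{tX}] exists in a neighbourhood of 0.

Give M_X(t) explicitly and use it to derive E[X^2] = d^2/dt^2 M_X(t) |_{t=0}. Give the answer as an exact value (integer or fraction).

E[X^2] = M^(2)(0) = 1/15

M_X(t) = ₁F₁(2; 9; t)
M^(2)(t) = ₁F₁(4; 11; t)/15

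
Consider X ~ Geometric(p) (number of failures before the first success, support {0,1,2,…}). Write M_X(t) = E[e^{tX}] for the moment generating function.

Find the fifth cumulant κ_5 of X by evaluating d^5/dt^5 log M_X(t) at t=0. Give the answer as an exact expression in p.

M_X(t) = p/(-(1 - p)*e^(t) + 1)
K_X(t) = log M_X(t) = log(p) - log(-(1 - p)*e^(t) + 1)
dK/dt = (-p*e^(t) + e^(t))/(p*e^(t) - e^(t) + 1)
d^2K/dt^2 = (-p*e^(t) + e^(t))/(p^2*e^(2*t) - 2*p*e^(2*t) + 2*p*e^(t) + e^(2*t) - 2*e^(t) + 1)

κ_5 = d^5K/dt^5 |_{t=0} = (p^4 - 15*p^3 + 50*p^2 - 60*p + 24)/p^5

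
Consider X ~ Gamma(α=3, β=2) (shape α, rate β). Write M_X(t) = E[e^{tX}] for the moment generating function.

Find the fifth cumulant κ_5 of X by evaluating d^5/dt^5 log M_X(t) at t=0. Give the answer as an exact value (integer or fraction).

κ_5 = K′′′′′(0) = 9/4

M_X(t) = 8/(2 - t)^3
K_X(t) = log M_X(t) = -3*log(2 - t) + 3*log(2)
K′(t) = -3/(t - 2)
K′′(t) = 3/(t^2 - 4*t + 4)
K′′′(t) = -6/(t^3 - 6*t^2 + 12*t - 8)
K′′′′(t) = 18/(t^4 - 8*t^3 + 24*t^2 - 32*t + 16)
K′′′′′(t) = -72/(t^5 - 10*t^4 + 40*t^3 - 80*t^2 + 80*t - 32)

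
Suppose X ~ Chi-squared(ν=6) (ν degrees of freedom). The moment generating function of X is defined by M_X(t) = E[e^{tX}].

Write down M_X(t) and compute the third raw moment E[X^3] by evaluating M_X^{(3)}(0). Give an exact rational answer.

E[X^3] = d^3M/dt^3 |_{t=0} = 480

M_X(t) = (1 - 2*t)^(-3)
dM/dt = 6/(16*t^4 - 32*t^3 + 24*t^2 - 8*t + 1)
d^2M/dt^2 = -48/(32*t^5 - 80*t^4 + 80*t^3 - 40*t^2 + 10*t - 1)
d^3M/dt^3 = 480/(64*t^6 - 192*t^5 + 240*t^4 - 160*t^3 + 60*t^2 - 12*t + 1)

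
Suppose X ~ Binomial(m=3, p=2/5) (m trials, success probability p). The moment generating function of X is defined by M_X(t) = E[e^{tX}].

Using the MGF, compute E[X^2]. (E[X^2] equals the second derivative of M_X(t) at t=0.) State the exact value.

E[X^2] = D^2[M](0) = 54/25

M_X(t) = (2*e^(t)/5 + 3/5)^3
D^2[M](t) = 72*e^(3*t)/125 + 144*e^(2*t)/125 + 54*e^(t)/125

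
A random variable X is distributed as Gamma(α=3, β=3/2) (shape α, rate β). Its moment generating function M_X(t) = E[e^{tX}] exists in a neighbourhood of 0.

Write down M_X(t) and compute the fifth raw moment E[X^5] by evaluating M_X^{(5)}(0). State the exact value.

E[X^5] = D^5[M](0) = 8960/27

M_X(t) = 27/(8*(3/2 - t)^3)
D^5[M](t) = 2177280/(256*t^8 - 3072*t^7 + 16128*t^6 - 48384*t^5 + 90720*t^4 - 108864*t^3 + 81648*t^2 - 34992*t + 6561)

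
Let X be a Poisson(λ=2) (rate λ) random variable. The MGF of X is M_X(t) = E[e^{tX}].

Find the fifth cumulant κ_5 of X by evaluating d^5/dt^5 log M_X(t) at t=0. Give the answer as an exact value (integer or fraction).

κ_5 = d^5K/dt^5 |_{t=0} = 2

M_X(t) = e^(2*e^(t) - 2)
K_X(t) = log M_X(t) = 2*e^(t) - 2
dK/dt = 2*e^(t)
d^2K/dt^2 = 2*e^(t)
d^3K/dt^3 = 2*e^(t)
d^4K/dt^4 = 2*e^(t)
d^5K/dt^5 = 2*e^(t)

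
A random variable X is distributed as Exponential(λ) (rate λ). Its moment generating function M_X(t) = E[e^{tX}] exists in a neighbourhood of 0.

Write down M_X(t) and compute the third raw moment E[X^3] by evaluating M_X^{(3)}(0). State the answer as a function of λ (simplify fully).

E[X^3] = D^3[M](0) = 6/λ^3

M_X(t) = λ/(λ - t)
D^3[M](t) = 6*λ/(λ^4 - 4*λ^3*t + 6*λ^2*t^2 - 4*λ*t^3 + t^4)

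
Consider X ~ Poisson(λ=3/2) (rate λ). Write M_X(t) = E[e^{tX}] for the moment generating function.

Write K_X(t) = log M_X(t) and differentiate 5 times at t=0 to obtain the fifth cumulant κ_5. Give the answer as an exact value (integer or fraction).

κ_5 = d^5K/dt^5 |_{t=0} = 3/2

M_X(t) = e^(3*e^(t)/2 - 3/2)
K_X(t) = log M_X(t) = 3*e^(t)/2 - 3/2
dK/dt = 3*e^(t)/2
d^2K/dt^2 = 3*e^(t)/2
d^3K/dt^3 = 3*e^(t)/2
d^4K/dt^4 = 3*e^(t)/2
d^5K/dt^5 = 3*e^(t)/2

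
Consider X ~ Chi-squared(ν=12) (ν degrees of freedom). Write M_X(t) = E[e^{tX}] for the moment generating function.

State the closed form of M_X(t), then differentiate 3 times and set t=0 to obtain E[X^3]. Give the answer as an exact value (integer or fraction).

M_X(t) = (1 - 2*t)^(-6)
M^(3)(t) = -2688/(512*t^9 - 2304*t^8 + 4608*t^7 - 5376*t^6 + 4032*t^5 - 2016*t^4 + 672*t^3 - 144*t^2 + 18*t - 1)

E[X^3] = M^(3)(0) = 2688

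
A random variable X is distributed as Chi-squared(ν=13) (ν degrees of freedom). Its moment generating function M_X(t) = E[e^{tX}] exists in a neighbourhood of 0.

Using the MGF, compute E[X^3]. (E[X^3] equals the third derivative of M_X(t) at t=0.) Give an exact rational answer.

E[X^3] = M^(3)(0) = 3315

M_X(t) = (1 - 2*t)^(-13/2)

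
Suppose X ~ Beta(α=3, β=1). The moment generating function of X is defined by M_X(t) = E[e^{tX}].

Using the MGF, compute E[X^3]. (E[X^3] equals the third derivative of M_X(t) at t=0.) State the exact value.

M_X(t) = ₁F₁(3; 4; t)
D^3[M](t) = ₁F₁(6; 7; t)/2

E[X^3] = D^3[M](0) = 1/2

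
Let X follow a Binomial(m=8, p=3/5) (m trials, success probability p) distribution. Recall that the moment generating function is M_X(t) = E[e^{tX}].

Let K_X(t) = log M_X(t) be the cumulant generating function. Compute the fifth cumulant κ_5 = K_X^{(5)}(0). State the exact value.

M_X(t) = (3*e^(t)/5 + 2/5)^8
K_X(t) = log M_X(t) = 8*log(3*e^(t)/5 + 2/5)
dK/dt = 24*e^(t)/(3*e^(t) + 2)
d^2K/dt^2 = 48*e^(t)/(9*e^(2*t) + 12*e^(t) + 4)
d^3K/dt^3 = (-144*e^(2*t) + 96*e^(t))/(27*e^(3*t) + 54*e^(2*t) + 36*e^(t) + 8)
d^4K/dt^4 = (432*e^(3*t) - 1152*e^(2*t) + 192*e^(t))/(81*e^(4*t) + 216*e^(3*t) + 216*e^(2*t) + 96*e^(t) + 16)
d^5K/dt^5 = (-1296*e^(4*t) + 9504*e^(3*t) - 6336*e^(2*t) + 384*e^(t))/(243*e^(5*t) + 810*e^(4*t) + 1080*e^(3*t) + 720*e^(2*t) + 240*e^(t) + 32)

κ_5 = d^5K/dt^5 |_{t=0} = 2256/3125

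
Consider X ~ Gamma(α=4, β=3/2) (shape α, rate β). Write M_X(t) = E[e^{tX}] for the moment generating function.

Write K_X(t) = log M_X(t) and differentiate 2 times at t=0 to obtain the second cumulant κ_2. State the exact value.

M_X(t) = 81/(16*(3/2 - t)^4)
K_X(t) = log M_X(t) = -4*log(3/2 - t) - 4*log(2) + 4*log(3)
D^2[K](t) = 16/(4*t^2 - 12*t + 9)

κ_2 = D^2[K](0) = 16/9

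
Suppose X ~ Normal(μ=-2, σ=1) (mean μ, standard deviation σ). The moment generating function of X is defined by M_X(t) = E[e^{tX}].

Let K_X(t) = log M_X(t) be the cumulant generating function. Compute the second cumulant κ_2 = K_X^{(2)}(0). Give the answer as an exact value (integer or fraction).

κ_2 = K′′(0) = 1

M_X(t) = e^(t^2/2 - 2*t)
K_X(t) = log M_X(t) = t^2/2 - 2*t
K′(t) = t - 2
K′′(t) = 1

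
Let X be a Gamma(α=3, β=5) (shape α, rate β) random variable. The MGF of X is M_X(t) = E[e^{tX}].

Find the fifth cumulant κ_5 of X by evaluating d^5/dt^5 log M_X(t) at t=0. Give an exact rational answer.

M_X(t) = 125/(5 - t)^3
K_X(t) = log M_X(t) = -3*log(5 - t) + 3*log(5)
K′(t) = -3/(t - 5)
K′′(t) = 3/(t^2 - 10*t + 25)
K′′′(t) = -6/(t^3 - 15*t^2 + 75*t - 125)
K′′′′(t) = 18/(t^4 - 20*t^3 + 150*t^2 - 500*t + 625)
K′′′′′(t) = -72/(t^5 - 25*t^4 + 250*t^3 - 1250*t^2 + 3125*t - 3125)

κ_5 = K′′′′′(0) = 72/3125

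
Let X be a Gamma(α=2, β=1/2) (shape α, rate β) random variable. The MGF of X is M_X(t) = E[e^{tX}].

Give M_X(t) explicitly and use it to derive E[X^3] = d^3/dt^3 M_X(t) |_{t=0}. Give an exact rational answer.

M_X(t) = 1/(4*(1/2 - t)^2)
M^(3)(t) = -192/(32*t^5 - 80*t^4 + 80*t^3 - 40*t^2 + 10*t - 1)

E[X^3] = M^(3)(0) = 192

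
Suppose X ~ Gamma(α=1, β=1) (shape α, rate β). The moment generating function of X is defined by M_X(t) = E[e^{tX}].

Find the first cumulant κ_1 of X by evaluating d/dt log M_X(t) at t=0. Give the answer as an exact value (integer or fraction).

M_X(t) = 1/(1 - t)
K_X(t) = log M_X(t) = -log(1 - t)
D[K](t) = -1/(t - 1)

κ_1 = D[K](0) = 1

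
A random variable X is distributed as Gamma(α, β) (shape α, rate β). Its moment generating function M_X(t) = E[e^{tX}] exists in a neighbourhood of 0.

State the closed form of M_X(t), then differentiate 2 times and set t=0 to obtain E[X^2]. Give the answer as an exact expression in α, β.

E[X^2] = D^2[M](0) = α*(α + 1)/β^2

M_X(t) = (β/(β - t))^α
D^2[M](t) = (α^2*β^α*(1/(β - t))^α + α*β^α*(1/(β - t))^α)/(β^2 - 2*β*t + t^2)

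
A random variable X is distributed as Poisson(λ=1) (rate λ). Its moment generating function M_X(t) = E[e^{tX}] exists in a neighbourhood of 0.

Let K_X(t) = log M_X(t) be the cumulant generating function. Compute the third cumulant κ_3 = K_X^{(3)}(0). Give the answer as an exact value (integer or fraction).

κ_3 = K^(3)(0) = 1

M_X(t) = e^(e^(t) - 1)
K_X(t) = log M_X(t) = e^(t) - 1
K^(3)(t) = e^(t)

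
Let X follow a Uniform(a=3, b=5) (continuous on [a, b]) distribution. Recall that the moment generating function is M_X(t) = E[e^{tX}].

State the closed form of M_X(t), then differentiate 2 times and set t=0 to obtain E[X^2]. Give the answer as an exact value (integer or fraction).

M_X(t) = (e^(5*t) - e^(3*t))/(2*t)
M′(t) = (5*t*e^(5*t) - 3*t*e^(3*t) - e^(5*t) + e^(3*t))/(2*t^2)
M′′(t) = (25*t^2*e^(5*t) - 9*t^2*e^(3*t) - 10*t*e^(5*t) + 6*t*e^(3*t) + 2*e^(5*t) - 2*e^(3*t))/(2*t^3)

E[X^2] = M′′(0) = 49/3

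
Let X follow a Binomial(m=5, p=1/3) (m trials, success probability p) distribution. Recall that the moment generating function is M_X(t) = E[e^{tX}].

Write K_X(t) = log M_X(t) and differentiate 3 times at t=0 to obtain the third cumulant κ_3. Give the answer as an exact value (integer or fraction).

M_X(t) = (e^(t)/3 + 2/3)^5
K_X(t) = log M_X(t) = 5*log(e^(t)/3 + 2/3)
K^(3)(t) = (-10*e^(2*t) + 20*e^(t))/(e^(3*t) + 6*e^(2*t) + 12*e^(t) + 8)

κ_3 = K^(3)(0) = 10/27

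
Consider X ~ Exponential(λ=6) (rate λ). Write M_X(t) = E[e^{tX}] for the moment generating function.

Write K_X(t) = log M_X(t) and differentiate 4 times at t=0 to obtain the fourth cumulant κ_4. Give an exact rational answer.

κ_4 = K^(4)(0) = 1/216

M_X(t) = 6/(6 - t)
K_X(t) = log M_X(t) = -log(6 - t) + log(6)
K^(4)(t) = 6/(t^4 - 24*t^3 + 216*t^2 - 864*t + 1296)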